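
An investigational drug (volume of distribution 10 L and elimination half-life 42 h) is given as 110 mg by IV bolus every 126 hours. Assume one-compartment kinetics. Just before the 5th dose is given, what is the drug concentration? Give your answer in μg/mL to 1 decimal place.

f = (1/2)^(τ/t½) = (1/2)^(126/42) ≈ 0.1250.
C₀ = D/Vd = 110/10 ≈ 11.000 μg/mL.
Before the 5th dose, 4 doses have been given. Superposition: Cmin = C₀·(f + f² + … + f^4).
≈ 11.000 × (0.1250 + 0.0156 + 0.0020 + 0.0002) ≈ 11.000 × 0.1428 ≈ 1.571 μg/mL.

1.6 μg/mL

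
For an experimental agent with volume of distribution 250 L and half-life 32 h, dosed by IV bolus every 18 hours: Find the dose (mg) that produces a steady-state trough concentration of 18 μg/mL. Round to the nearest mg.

τ/t½ = 18/32 ≈ 0.5625, so f = (1/2)^(18/32) ≈ 0.677128.
Cmin,ss = (D/Vd)·f/(1−f), so D = Cmin,ss·Vd·(1−f)/f.
D = 18 × 250 × (1−f)/f ≈ 18 × 250 × 0.47683 ≈ 2145.73 mg.

2146 mg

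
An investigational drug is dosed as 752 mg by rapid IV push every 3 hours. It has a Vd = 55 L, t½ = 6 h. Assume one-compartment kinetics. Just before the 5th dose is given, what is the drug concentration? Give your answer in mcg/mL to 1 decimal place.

f = (1/2)^(τ/t½) = (1/2)^(3/6) ≈ 0.7071.
C₀ = D/Vd = 752/55 ≈ 13.673 mcg/mL.
Before the 5th dose, 4 doses have been given. Superposition: Cmin = C₀·(f + f² + … + f^4).
≈ 13.673 × (0.7071 + 0.5000 + 0.3535 + 0.2500) ≈ 13.673 × 1.8106 ≈ 24.756 mcg/mL.

24.8 mcg/mL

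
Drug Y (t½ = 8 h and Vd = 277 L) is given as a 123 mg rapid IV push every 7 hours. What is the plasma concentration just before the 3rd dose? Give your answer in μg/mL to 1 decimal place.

f = (1/2)^(τ/t½) = (1/2)^(7/8) ≈ 0.5453.
C₀ = D/Vd = 123/277 ≈ 0.444 μg/mL.
Before the 3rd dose, 2 doses have been given. Superposition: Cmin = C₀·(f + f²).
≈ 0.444 × (0.5453 + 0.2974) ≈ 0.444 × 0.8427 ≈ 0.374 μg/mL.

0.4 μg/mL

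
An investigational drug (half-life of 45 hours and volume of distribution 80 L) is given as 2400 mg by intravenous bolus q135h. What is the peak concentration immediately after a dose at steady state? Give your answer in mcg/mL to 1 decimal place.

34.3 mcg/mL

The dosing interval is 3 half-lives, so f = 2^(−3) = 0.125.
Accumulation ratio R = 1/(1 − f) = 1/0.875 = 8/7.
Single-dose peak C₀ = D/Vd = 2400/80 = 30 mcg/mL.
Steady-state peak Cmax,ss = C₀·R = 30 × 8/7 ≈ 34.286 mcg/mL.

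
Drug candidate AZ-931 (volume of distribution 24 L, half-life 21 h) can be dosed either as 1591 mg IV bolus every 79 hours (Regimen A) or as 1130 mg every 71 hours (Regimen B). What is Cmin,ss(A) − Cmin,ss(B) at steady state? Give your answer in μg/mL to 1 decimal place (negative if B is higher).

Regimen A: f = (1/2)^(79/21) ≈ 0.0737; Cmin,ss = (1591/24)·f/(1−f) ≈ 5.274 μg/mL.
Regimen B: f = (1/2)^(71/21) ≈ 0.0960; Cmin,ss = (1130/24)·f/(1−f) ≈ 5.000 μg/mL.
Difference ≈ 5.274 − 5.000 ≈ 0.274 μg/mL.

0.3 μg/mL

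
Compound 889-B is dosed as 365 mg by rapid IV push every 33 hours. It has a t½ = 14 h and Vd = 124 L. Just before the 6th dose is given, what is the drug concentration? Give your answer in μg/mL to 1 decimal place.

f = (1/2)^(τ/t½) = (1/2)^(33/14) ≈ 0.1952.
C₀ = D/Vd = 365/124 ≈ 2.944 μg/mL.
Before the 6th dose, 5 doses have been given. Superposition: Cmin = C₀·(f + f² + … + f^5).
≈ 2.944 × (0.1952 + 0.0381 + 0.0074 + 0.0015 + 0.0003) ≈ 2.944 × 0.2425 ≈ 0.714 μg/mL.

0.7 μg/mL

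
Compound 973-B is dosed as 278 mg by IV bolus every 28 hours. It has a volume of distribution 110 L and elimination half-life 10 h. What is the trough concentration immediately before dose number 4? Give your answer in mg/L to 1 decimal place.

0.4 mg/L

f = (1/2)^(τ/t½) = (1/2)^(28/10) ≈ 0.1436.
C₀ = D/Vd = 278/110 ≈ 2.527 mg/L.
Before the 4th dose, 3 doses have been given. Superposition: Cmin = C₀·(f + f² + … + f^3).
≈ 2.527 × (0.1436 + 0.0206 + 0.0030) ≈ 2.527 × 0.1672 ≈ 0.423 mg/L.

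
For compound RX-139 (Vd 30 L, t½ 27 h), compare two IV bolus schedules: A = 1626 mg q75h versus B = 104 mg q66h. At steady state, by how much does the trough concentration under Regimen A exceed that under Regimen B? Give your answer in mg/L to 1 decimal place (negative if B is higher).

Regimen A: f = (1/2)^(75/27) ≈ 0.1458; Cmin,ss = (1626/30)·f/(1−f) ≈ 9.251 mg/L.
Regimen B: f = (1/2)^(66/27) ≈ 0.1837; Cmin,ss = (104/30)·f/(1−f) ≈ 0.780 mg/L.
Difference ≈ 9.251 − 0.780 ≈ 8.471 mg/L.

8.5 mg/L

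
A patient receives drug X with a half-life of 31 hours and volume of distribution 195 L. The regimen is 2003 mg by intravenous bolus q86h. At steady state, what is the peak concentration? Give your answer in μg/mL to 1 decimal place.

τ/t½ = 86/31 ≈ 2.7742, so fraction remaining f = (1/2)^(86/31) ≈ 0.1462.
At steady state, accumulation factor R = 1/(1 − e^(−kτ)) ≈ 1.1712.
Single-dose peak C₀ = D/Vd = 2003/195 ≈ 10.272 μg/mL.
Steady-state peak Cmax,ss = C₀·R ≈ 10.272 × 1.1712 ≈ 12.031 μg/mL.

12.0 μg/mL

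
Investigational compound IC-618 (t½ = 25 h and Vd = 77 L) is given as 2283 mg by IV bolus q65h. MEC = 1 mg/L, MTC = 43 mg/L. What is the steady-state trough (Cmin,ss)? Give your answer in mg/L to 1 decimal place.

5.9 mg/L

Over one 65-h interval, 65/25 ≈ 2.6 half-lives elapse, leaving f ≈ 0.1649 of each dose.
At steady state, accumulation factor R = 1/(1 − e^(−kτ)) ≈ 1.1975.
Each bolus raises the concentration by D/Vd = 2283/77 ≈ 29.649 mg/L.
Cmax,ss = C₀/(1 − f) ≈ 29.649/0.8351 ≈ 35.504 mg/L.
One interval later, Cmin,ss = Cmax,ss·e^(−kτ) ≈ 35.504 × 0.1649 ≈ 5.855 mg/L.
Trough 5.9 mg/L vs MEC 1 mg/L: adequate.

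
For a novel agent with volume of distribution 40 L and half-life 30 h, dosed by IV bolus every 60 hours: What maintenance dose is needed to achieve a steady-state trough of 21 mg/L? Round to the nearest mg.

2520 mg

τ/t½ = 60/30 ≈ 2, so f = (1/2)^(60/30) ≈ 0.250000.
Cmin,ss = (D/Vd)·f/(1−f), so D = Cmin,ss·Vd·(1−f)/f.
D = 21 × 40 × (1−f)/f ≈ 21 × 40 × 3.00000 ≈ 2520.00 mg.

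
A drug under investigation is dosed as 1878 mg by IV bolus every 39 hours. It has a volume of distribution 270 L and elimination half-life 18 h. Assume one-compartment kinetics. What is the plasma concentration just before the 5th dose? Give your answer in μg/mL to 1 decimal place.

2.0 μg/mL

f = (1/2)^(τ/t½) = (1/2)^(39/18) ≈ 0.2227.
C₀ = D/Vd = 1878/270 ≈ 6.956 μg/mL.
Before the 5th dose, 4 doses have been given. Superposition: Cmin = C₀·(f + f² + … + f^4).
≈ 6.956 × (0.2227 + 0.0496 + 0.0110 + 0.0025) ≈ 6.956 × 0.2858 ≈ 1.988 μg/mL.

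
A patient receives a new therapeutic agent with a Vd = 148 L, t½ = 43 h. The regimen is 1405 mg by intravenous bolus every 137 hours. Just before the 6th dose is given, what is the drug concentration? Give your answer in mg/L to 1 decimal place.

f = (1/2)^(τ/t½) = (1/2)^(137/43) ≈ 0.1099.
C₀ = D/Vd = 1405/148 ≈ 9.493 mg/L.
Before the 6th dose, 5 doses have been given. Superposition: Cmin = C₀·(f + f² + … + f^5).
≈ 9.493 × (0.1099 + 0.0121 + 0.0013 + 0.0001 + 0.0000) ≈ 9.493 × 0.1234 ≈ 1.171 mg/L.

1.2 mg/L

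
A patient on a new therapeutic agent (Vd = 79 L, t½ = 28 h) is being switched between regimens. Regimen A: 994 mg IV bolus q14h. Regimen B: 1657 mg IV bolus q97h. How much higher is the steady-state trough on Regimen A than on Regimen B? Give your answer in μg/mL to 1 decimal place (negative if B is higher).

28.3 μg/mL

Regimen A: f = (1/2)^(14/28) ≈ 0.7071; Cmin,ss = (994/79)·f/(1−f) ≈ 30.375 μg/mL.
Regimen B: f = (1/2)^(97/28) ≈ 0.0906; Cmin,ss = (1657/79)·f/(1−f) ≈ 2.090 μg/mL.
Difference ≈ 30.375 − 2.090 ≈ 28.285 μg/mL.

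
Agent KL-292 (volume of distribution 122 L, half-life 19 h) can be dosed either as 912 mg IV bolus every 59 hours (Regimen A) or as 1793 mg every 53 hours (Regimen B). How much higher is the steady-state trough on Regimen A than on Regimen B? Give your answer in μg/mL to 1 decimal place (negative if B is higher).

Regimen A: f = (1/2)^(59/19) ≈ 0.1162; Cmin,ss = (912/122)·f/(1−f) ≈ 0.983 μg/mL.
Regimen B: f = (1/2)^(53/19) ≈ 0.1446; Cmin,ss = (1793/122)·f/(1−f) ≈ 2.484 μg/mL.
Difference ≈ 0.983 − 2.484 ≈ -1.501 μg/mL.

-1.5 μg/mL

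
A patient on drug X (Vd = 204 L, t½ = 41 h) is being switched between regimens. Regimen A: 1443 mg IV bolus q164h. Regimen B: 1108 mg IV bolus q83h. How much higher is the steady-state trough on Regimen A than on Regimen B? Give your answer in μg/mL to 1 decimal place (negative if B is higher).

-1.3 μg/mL

Regimen A: f = (1/2)^(164/41) ≈ 0.0625; Cmin,ss = (1443/204)·f/(1−f) ≈ 0.472 μg/mL.
Regimen B: f = (1/2)^(83/41) ≈ 0.2458; Cmin,ss = (1108/204)·f/(1−f) ≈ 1.770 μg/mL.
Difference ≈ 0.472 − 1.770 ≈ -1.298 μg/mL.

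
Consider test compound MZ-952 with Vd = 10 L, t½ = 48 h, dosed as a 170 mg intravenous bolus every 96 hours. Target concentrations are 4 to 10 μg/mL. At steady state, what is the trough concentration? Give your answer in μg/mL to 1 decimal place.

5.7 μg/mL

τ = 96 h = 2 half-lives, so f = (1/2)^2 = 0.25.
At steady state, R = 1/(1 − 0.25) = 4/3.
Single-dose peak C₀ = D/Vd = 170/10 = 17 μg/mL.
Steady-state peak Cmax,ss = C₀·R = 17 × 4/3 ≈ 22.667 μg/mL.
Steady-state trough Cmin,ss = Cmax,ss·f ≈ 22.667 × 0.25 ≈ 5.667 μg/mL.
Trough 5.7 μg/mL vs MEC 4 μg/mL: adequate.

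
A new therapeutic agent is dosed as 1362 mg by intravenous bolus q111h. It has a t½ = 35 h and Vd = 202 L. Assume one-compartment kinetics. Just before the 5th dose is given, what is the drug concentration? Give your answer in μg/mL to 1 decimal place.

0.8 μg/mL

f = (1/2)^(τ/t½) = (1/2)^(111/35) ≈ 0.1110.
C₀ = D/Vd = 1362/202 ≈ 6.743 μg/mL.
Before the 5th dose, 4 doses have been given. Superposition: Cmin = C₀·(f + f² + … + f^4).
≈ 6.743 × (0.1110 + 0.0123 + 0.0014 + 0.0002) ≈ 6.743 × 0.1249 ≈ 0.842 μg/mL.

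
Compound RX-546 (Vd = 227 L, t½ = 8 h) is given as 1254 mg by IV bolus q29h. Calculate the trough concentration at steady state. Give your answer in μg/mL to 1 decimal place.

0.5 μg/mL

Over one 29-h interval, 29/8 ≈ 3.625 half-lives elapse, leaving f ≈ 0.0811 of each dose.
Accumulation ratio R = 1/(1 − f) ≈ 1/0.9189 ≈ 1.0883.
Each bolus raises the concentration by D/Vd = 1254/227 ≈ 5.524 μg/mL.
Steady-state peak Cmax,ss = C₀·R ≈ 5.524 × 1.0883 ≈ 6.012 μg/mL.
Steady-state trough Cmin,ss = Cmax,ss·f ≈ 6.012 × 0.0811 ≈ 0.488 μg/mL.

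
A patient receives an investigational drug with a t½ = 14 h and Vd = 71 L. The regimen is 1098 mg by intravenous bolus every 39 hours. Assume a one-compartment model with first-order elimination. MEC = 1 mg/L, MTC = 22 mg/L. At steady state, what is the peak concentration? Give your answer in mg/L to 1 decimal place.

18.1 mg/L

Over one 39-h interval, 39/14 ≈ 2.7857 half-lives elapse, leaving f ≈ 0.1450 of each dose.
At steady state, accumulation factor R = 1/(1 − e^(−kτ)) ≈ 1.1696.
Each bolus raises the concentration by D/Vd = 1098/71 ≈ 15.465 mg/L.
Steady-state peak Cmax,ss = C₀·R ≈ 15.465 × 1.1696 ≈ 18.088 mg/L.
Peak 18.1 mg/L vs MTC 22 mg/L: below toxic threshold.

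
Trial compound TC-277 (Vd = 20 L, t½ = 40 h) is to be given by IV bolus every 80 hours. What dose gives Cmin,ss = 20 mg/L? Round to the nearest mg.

τ/t½ = 80/40 ≈ 2, so f = (1/2)^(80/40) ≈ 0.250000.
Cmin,ss = (D/Vd)·f/(1−f), so D = Cmin,ss·Vd·(1−f)/f.
D = 20 × 20 × (1−f)/f ≈ 20 × 20 × 3.00000 ≈ 1200.00 mg.

1200 mg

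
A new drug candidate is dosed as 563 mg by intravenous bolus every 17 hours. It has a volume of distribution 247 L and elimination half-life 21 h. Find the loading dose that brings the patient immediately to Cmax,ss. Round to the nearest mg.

1311 mg

f = (1/2)^(17/21) ≈ 0.570570; accumulation ratio R = 1/(1−f) ≈ 2.32867.
Loading dose to hit Cmax,ss on first dose: D_load = D_maint·R ≈ 563 × 2.32867 ≈ 1311.04 mg.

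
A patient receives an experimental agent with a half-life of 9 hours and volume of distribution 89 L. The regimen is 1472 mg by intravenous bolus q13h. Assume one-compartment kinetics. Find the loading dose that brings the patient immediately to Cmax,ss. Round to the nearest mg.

f = (1/2)^(13/9) ≈ 0.367434; accumulation ratio R = 1/(1−f) ≈ 1.58086.
Loading dose to hit Cmax,ss on first dose: D_load = D_maint·R ≈ 1472 × 1.58086 ≈ 2327.03 mg.

2327 mg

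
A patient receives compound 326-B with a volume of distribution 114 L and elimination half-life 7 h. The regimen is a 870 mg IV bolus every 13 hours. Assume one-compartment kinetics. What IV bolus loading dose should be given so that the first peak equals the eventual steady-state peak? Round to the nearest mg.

f = (1/2)^(13/7) ≈ 0.276022; accumulation ratio R = 1/(1−f) ≈ 1.38126.
Loading dose to hit Cmax,ss on first dose: D_load = D_maint·R ≈ 870 × 1.38126 ≈ 1201.70 mg.

1202 mg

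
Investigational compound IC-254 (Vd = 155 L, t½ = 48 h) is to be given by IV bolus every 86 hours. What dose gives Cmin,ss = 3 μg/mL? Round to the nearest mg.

1145 mg

τ/t½ = 86/48 ≈ 1.7917, so f = (1/2)^(86/48) ≈ 0.288838.
Cmin,ss = (D/Vd)·f/(1−f), so D = Cmin,ss·Vd·(1−f)/f.
D = 3 × 155 × (1−f)/f ≈ 3 × 155 × 2.46215 ≈ 1144.90 mg.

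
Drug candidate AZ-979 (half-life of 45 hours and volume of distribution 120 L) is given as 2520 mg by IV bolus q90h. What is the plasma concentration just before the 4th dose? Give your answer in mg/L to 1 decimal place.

6.9 mg/L

f = (1/2)^(τ/t½) = (1/2)^(90/45) ≈ 0.2500.
C₀ = D/Vd = 2520/120 ≈ 21.000 mg/L.
Before the 4th dose, 3 doses have been given. Superposition: Cmin = C₀·(f + f² + … + f^3).
≈ 21.000 × (0.2500 + 0.0625 + 0.0156) ≈ 21.000 × 0.3281 ≈ 6.890 mg/L.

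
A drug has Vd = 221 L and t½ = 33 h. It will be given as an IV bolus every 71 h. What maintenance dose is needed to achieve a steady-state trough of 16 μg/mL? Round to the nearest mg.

12174 mg

τ/t½ = 71/33 ≈ 2.1515, so f = (1/2)^(71/33) ≈ 0.225076.
Cmin,ss = (D/Vd)·f/(1−f), so D = Cmin,ss·Vd·(1−f)/f.
D = 16 × 221 × (1−f)/f ≈ 16 × 221 × 3.44294 ≈ 12174.24 mg.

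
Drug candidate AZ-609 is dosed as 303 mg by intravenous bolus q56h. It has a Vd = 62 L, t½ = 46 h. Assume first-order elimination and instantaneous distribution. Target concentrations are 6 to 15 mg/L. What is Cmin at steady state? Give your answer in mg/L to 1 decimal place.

3.7 mg/L

Over one 56-h interval, 56/46 ≈ 1.2174 half-lives elapse, leaving f ≈ 0.4301 of each dose.
Accumulation ratio R = 1/(1 − f) ≈ 1/0.5699 ≈ 1.7547.
Each bolus raises the concentration by D/Vd = 303/62 ≈ 4.887 mg/L.
Steady-state peak Cmax,ss = C₀·R ≈ 4.887 × 1.7547 ≈ 8.575 mg/L.
Steady-state trough Cmin,ss = Cmax,ss·f ≈ 8.575 × 0.4301 ≈ 3.688 mg/L.
Trough 3.7 mg/L vs MEC 6 mg/L: subtherapeutic.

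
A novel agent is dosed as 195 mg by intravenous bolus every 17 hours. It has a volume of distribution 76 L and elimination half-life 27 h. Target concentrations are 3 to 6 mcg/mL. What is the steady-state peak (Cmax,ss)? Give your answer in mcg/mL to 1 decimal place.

Over one 17-h interval, 17/27 ≈ 0.62963 half-lives elapse, leaving f ≈ 0.6463 of each dose.
At steady state, accumulation factor R = 1/(1 − e^(−kτ)) ≈ 2.8273.
Each bolus raises the concentration by D/Vd = 195/76 ≈ 2.566 mcg/mL.
Steady-state peak Cmax,ss = C₀·R ≈ 2.566 × 2.8273 ≈ 7.255 mcg/mL.
Peak 7.3 mcg/mL vs MTC 6 mcg/mL: exceeds toxic threshold.

7.3 mcg/mL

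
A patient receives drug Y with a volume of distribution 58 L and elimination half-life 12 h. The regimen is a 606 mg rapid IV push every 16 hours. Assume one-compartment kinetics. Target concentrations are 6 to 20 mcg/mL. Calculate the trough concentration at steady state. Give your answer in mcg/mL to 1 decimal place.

Over one 16-h interval, 16/12 ≈ 1.3333 half-lives elapse, leaving f ≈ 0.3969 of each dose.
Accumulation ratio R = 1/(1 − f) ≈ 1/0.6031 ≈ 1.6581.
Single-dose peak C₀ = D/Vd = 606/58 ≈ 10.448 mcg/mL.
Cmax,ss = C₀/(1 − f) ≈ 10.448/0.6031 ≈ 17.324 mcg/mL.
Steady-state trough Cmin,ss = Cmax,ss·f ≈ 17.324 × 0.3969 ≈ 6.876 mcg/mL.
Trough 6.9 mcg/mL vs MEC 6 mcg/mL: adequate.

6.9 mcg/mL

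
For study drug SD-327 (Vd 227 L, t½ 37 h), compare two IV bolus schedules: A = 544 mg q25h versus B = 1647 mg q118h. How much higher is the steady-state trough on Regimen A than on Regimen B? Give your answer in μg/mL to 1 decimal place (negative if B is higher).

3.1 μg/mL

Regimen A: f = (1/2)^(25/37) ≈ 0.6260; Cmin,ss = (544/227)·f/(1−f) ≈ 4.011 μg/mL.
Regimen B: f = (1/2)^(118/37) ≈ 0.1096; Cmin,ss = (1647/227)·f/(1−f) ≈ 0.893 μg/mL.
Difference ≈ 4.011 − 0.893 ≈ 3.118 μg/mL.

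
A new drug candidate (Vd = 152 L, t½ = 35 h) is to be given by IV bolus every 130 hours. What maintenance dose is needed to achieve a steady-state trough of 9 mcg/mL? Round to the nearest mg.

τ/t½ = 130/35 ≈ 3.7143, so f = (1/2)^(130/35) ≈ 0.076188.
Cmin,ss = (D/Vd)·f/(1−f), so D = Cmin,ss·Vd·(1−f)/f.
D = 9 × 152 × (1−f)/f ≈ 9 × 152 × 12.12543 ≈ 16587.59 mg.

16588 mg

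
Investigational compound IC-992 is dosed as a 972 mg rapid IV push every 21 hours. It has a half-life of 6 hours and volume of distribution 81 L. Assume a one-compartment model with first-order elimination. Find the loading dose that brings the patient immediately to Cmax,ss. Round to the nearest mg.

1066 mg

f = (1/2)^(21/6) ≈ 0.088388; accumulation ratio R = 1/(1−f) ≈ 1.09696.
Loading dose to hit Cmax,ss on first dose: D_load = D_maint·R ≈ 972 × 1.09696 ≈ 1066.25 mg.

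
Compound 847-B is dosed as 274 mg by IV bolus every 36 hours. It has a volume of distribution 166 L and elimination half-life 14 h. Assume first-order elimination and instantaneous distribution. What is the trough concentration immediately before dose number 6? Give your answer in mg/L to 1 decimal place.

0.3 mg/L

f = (1/2)^(τ/t½) = (1/2)^(36/14) ≈ 0.1682.
C₀ = D/Vd = 274/166 ≈ 1.651 mg/L.
Before the 6th dose, 5 doses have been given. Superposition: Cmin = C₀·(f + f² + … + f^5).
≈ 1.651 × (0.1682 + 0.0283 + 0.0048 + 0.0008 + 0.0001) ≈ 1.651 × 0.2022 ≈ 0.334 mg/L.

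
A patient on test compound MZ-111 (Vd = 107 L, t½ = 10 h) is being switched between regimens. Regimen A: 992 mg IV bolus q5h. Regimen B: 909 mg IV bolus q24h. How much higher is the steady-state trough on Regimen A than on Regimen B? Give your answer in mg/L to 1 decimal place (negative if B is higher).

Regimen A: f = (1/2)^(5/10) ≈ 0.7071; Cmin,ss = (992/107)·f/(1−f) ≈ 22.382 mg/L.
Regimen B: f = (1/2)^(24/10) ≈ 0.1895; Cmin,ss = (909/107)·f/(1−f) ≈ 1.986 mg/L.
Difference ≈ 22.382 − 1.986 ≈ 20.396 mg/L.

20.4 mg/L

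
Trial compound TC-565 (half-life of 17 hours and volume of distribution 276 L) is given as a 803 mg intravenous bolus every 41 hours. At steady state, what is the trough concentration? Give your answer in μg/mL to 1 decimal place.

Over one 41-h interval, 41/17 ≈ 2.4118 half-lives elapse, leaving f ≈ 0.1879 of each dose.
At steady state, accumulation factor R = 1/(1 − e^(−kτ)) ≈ 1.2314.
Single-dose peak C₀ = D/Vd = 803/276 ≈ 2.909 μg/mL.
Cmax,ss = C₀/(1 − f) ≈ 2.909/0.8121 ≈ 3.582 μg/mL.
Steady-state trough Cmin,ss = Cmax,ss·f ≈ 3.582 × 0.1879 ≈ 0.673 μg/mL.

0.7 μg/mL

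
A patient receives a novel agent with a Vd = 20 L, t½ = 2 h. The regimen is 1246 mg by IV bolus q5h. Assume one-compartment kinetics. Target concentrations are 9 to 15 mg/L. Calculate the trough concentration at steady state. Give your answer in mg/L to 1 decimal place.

τ/t½ = 5/2 ≈ 2.5, so fraction remaining f = (1/2)^(5/2) ≈ 0.1768.
At steady state, accumulation factor R = 1/(1 − e^(−kτ)) ≈ 1.2148.
Single-dose peak C₀ = D/Vd = 1246/20 ≈ 62.300 mg/L.
Cmax,ss = C₀/(1 − f) ≈ 62.300/0.8232 ≈ 75.680 mg/L.
Steady-state trough Cmin,ss = Cmax,ss·f ≈ 75.680 × 0.1768 ≈ 13.380 mg/L.
Trough 13.4 mg/L vs MEC 9 mg/L: adequate.

13.4 mg/L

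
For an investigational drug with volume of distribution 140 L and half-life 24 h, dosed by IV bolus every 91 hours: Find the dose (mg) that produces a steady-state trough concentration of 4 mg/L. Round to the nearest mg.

τ/t½ = 91/24 ≈ 3.7917, so f = (1/2)^(91/24) ≈ 0.072210.
Cmin,ss = (D/Vd)·f/(1−f), so D = Cmin,ss·Vd·(1−f)/f.
D = 4 × 140 × (1−f)/f ≈ 4 × 140 × 12.84850 ≈ 7195.16 mg.

7195 mg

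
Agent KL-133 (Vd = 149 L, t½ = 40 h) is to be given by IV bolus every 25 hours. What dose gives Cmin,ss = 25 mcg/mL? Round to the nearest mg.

2020 mg

τ/t½ = 25/40 ≈ 0.625, so f = (1/2)^(25/40) ≈ 0.648420.
Cmin,ss = (D/Vd)·f/(1−f), so D = Cmin,ss·Vd·(1−f)/f.
D = 25 × 149 × (1−f)/f ≈ 25 × 149 × 0.54221 ≈ 2019.73 mg.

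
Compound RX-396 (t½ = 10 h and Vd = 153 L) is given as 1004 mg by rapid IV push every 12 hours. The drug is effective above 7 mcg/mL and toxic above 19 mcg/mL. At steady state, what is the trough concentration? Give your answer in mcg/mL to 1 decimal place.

τ/t½ = 12/10 ≈ 1.2, so fraction remaining f = (1/2)^(12/10) ≈ 0.4353.
At steady state, accumulation factor R = 1/(1 − e^(−kτ)) ≈ 1.7709.
Single-dose peak C₀ = D/Vd = 1004/153 ≈ 6.562 mcg/mL.
Cmax,ss = C₀/(1 − f) ≈ 6.562/0.5647 ≈ 11.620 mcg/mL.
Steady-state trough Cmin,ss = Cmax,ss·f ≈ 11.620 × 0.4353 ≈ 5.058 mcg/mL.
Trough 5.1 mcg/mL vs MEC 7 mcg/mL: subtherapeutic.

5.1 mcg/mL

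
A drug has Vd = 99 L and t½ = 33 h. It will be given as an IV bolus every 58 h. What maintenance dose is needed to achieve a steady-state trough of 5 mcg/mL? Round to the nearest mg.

1179 mg

τ/t½ = 58/33 ≈ 1.7576, so f = (1/2)^(58/33) ≈ 0.295745.
Cmin,ss = (D/Vd)·f/(1−f), so D = Cmin,ss·Vd·(1−f)/f.
D = 5 × 99 × (1−f)/f ≈ 5 × 99 × 2.38129 ≈ 1178.74 mg.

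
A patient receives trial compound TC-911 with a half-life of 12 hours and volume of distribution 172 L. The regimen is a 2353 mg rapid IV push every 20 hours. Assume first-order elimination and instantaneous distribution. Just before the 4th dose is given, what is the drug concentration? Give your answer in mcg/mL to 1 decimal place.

6.1 mcg/mL

f = (1/2)^(τ/t½) = (1/2)^(20/12) ≈ 0.3150.
C₀ = D/Vd = 2353/172 ≈ 13.680 mcg/mL.
Before the 4th dose, 3 doses have been given. Superposition: Cmin = C₀·(f + f² + … + f^3).
≈ 13.680 × (0.3150 + 0.0992 + 0.0313) ≈ 13.680 × 0.4455 ≈ 6.094 mcg/mL.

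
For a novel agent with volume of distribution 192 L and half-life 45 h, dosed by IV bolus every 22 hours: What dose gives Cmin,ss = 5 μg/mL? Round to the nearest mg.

τ/t½ = 22/45 ≈ 0.48889, so f = (1/2)^(22/45) ≈ 0.712574.
Cmin,ss = (D/Vd)·f/(1−f), so D = Cmin,ss·Vd·(1−f)/f.
D = 5 × 192 × (1−f)/f ≈ 5 × 192 × 0.40336 ≈ 387.23 mg.

387 mg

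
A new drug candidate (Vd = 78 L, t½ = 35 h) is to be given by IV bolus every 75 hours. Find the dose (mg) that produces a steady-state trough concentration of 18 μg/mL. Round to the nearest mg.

4797 mg

τ/t½ = 75/35 ≈ 2.1429, so f = (1/2)^(75/35) ≈ 0.226431.
Cmin,ss = (D/Vd)·f/(1−f), so D = Cmin,ss·Vd·(1−f)/f.
D = 18 × 78 × (1−f)/f ≈ 18 × 78 × 3.41636 ≈ 4796.57 mg.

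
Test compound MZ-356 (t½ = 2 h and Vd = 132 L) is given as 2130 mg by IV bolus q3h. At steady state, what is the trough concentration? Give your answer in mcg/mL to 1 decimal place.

8.8 mcg/mL

Over one 3-h interval, 3/2 ≈ 1.5 half-lives elapse, leaving f ≈ 0.3536 of each dose.
Accumulation ratio R = 1/(1 − f) ≈ 1/0.6464 ≈ 1.5470.
Single-dose peak C₀ = D/Vd = 2130/132 ≈ 16.136 mcg/mL.
Cmax,ss = C₀/(1 − f) ≈ 16.136/0.6464 ≈ 24.963 mcg/mL.
One interval later, Cmin,ss = Cmax,ss·e^(−kτ) ≈ 24.963 × 0.3536 ≈ 8.827 mcg/mL.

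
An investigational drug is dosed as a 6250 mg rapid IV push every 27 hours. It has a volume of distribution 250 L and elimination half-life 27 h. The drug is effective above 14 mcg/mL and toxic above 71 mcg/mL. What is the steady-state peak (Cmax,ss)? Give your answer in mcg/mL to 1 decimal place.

50.0 mcg/mL

τ = 27 h = 1 half-life, so f = (1/2)^1 = 0.5.
At steady state, R = 1/(1 − 0.5) = 2/1.
Single-dose peak C₀ = D/Vd = 6250/250 = 25 mcg/mL.
Steady-state peak Cmax,ss = C₀·R = 25 × 2/1 ≈ 50.000 mcg/mL.
Peak 50.0 mcg/mL vs MTC 71 mcg/mL: below toxic threshold.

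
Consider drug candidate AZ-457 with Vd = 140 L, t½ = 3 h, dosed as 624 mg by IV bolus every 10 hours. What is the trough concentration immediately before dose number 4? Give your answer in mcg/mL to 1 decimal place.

0.5 mcg/mL

f = (1/2)^(τ/t½) = (1/2)^(10/3) ≈ 0.0992.
C₀ = D/Vd = 624/140 ≈ 4.457 mcg/mL.
Before the 4th dose, 3 doses have been given. Superposition: Cmin = C₀·(f + f² + … + f^3).
≈ 4.457 × (0.0992 + 0.0098 + 0.0010) ≈ 4.457 × 0.1100 ≈ 0.490 mcg/mL.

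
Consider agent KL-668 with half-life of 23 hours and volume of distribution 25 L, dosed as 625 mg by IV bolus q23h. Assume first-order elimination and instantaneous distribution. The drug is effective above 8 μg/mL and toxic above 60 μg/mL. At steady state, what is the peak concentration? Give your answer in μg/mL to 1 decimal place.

50.0 μg/mL

The dosing interval is 1 half-life, so f = 2^(−1) = 0.5.
At steady state, R = 1/(1 − 0.5) = 2/1.
Single-dose peak C₀ = D/Vd = 625/25 = 25 μg/mL.
Steady-state peak Cmax,ss = C₀·R = 25 × 2/1 ≈ 50.000 μg/mL.
Peak 50.0 μg/mL vs MTC 60 μg/mL: below toxic threshold.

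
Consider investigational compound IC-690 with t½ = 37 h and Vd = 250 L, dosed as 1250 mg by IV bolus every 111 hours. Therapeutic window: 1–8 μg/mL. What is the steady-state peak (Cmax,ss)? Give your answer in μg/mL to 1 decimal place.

5.7 μg/mL

τ = 111 h = 3 half-lives, so f = (1/2)^3 = 0.125.
Accumulation ratio R = 1/(1 − f) = 1/0.875 = 8/7.
Single-dose peak C₀ = D/Vd = 1250/250 = 5 μg/mL.
Steady-state peak Cmax,ss = C₀·R = 5 × 8/7 ≈ 5.714 μg/mL.
Peak 5.7 μg/mL vs MTC 8 μg/mL: below toxic threshold.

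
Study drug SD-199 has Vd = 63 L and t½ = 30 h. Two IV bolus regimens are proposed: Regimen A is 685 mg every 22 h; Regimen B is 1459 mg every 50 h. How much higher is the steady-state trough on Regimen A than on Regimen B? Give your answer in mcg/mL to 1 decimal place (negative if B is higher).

5.8 mcg/mL

Regimen A: f = (1/2)^(22/30) ≈ 0.6015; Cmin,ss = (685/63)·f/(1−f) ≈ 16.412 mcg/mL.
Regimen B: f = (1/2)^(50/30) ≈ 0.3150; Cmin,ss = (1459/63)·f/(1−f) ≈ 10.650 mcg/mL.
Difference ≈ 16.412 − 10.650 ≈ 5.762 mcg/mL.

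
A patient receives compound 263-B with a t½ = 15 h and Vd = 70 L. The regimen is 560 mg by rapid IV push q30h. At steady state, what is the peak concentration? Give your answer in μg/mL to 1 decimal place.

The dosing interval is 2 half-lives, so f = 2^(−2) = 0.25.
At steady state, R = 1/(1 − 0.25) = 4/3.
Single-dose peak C₀ = D/Vd = 560/70 = 8 μg/mL.
Steady-state peak Cmax,ss = C₀·R = 8 × 4/3 ≈ 10.667 μg/mL.

10.7 μg/mL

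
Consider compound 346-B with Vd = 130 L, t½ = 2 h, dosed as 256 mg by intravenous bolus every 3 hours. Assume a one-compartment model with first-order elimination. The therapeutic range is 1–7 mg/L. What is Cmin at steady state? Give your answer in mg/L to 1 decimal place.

1.1 mg/L

Over one 3-h interval, 3/2 ≈ 1.5 half-lives elapse, leaving f ≈ 0.3536 of each dose.
Each bolus raises the concentration by D/Vd = 256/130 ≈ 1.969 mg/L.
Steady-state trough Cmin,ss = C₀·f/(1−f) ≈ 1.969 × 0.3536/0.6464 ≈ 1.077 mg/L.
Trough 1.1 mg/L vs MEC 1 mg/L: adequate.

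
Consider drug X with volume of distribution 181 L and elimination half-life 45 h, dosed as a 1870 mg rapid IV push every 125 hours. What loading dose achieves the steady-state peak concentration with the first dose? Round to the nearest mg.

f = (1/2)^(125/45) ≈ 0.145816; accumulation ratio R = 1/(1−f) ≈ 1.17071.
Loading dose to hit Cmax,ss on first dose: D_load = D_maint·R ≈ 1870 × 1.17071 ≈ 2189.23 mg.

2189 mg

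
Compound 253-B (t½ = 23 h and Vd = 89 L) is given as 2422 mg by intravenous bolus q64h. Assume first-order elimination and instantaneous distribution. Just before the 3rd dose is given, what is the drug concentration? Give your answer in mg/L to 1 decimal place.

4.5 mg/L

f = (1/2)^(τ/t½) = (1/2)^(64/23) ≈ 0.1453.
C₀ = D/Vd = 2422/89 ≈ 27.213 mg/L.
Before the 3rd dose, 2 doses have been given. Superposition: Cmin = C₀·(f + f²).
≈ 27.213 × (0.1453 + 0.0211) ≈ 27.213 × 0.1664 ≈ 4.528 mg/L.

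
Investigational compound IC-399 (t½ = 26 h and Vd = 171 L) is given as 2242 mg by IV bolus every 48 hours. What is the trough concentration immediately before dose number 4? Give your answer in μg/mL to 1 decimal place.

f = (1/2)^(τ/t½) = (1/2)^(48/26) ≈ 0.2781.
C₀ = D/Vd = 2242/171 ≈ 13.111 μg/mL.
Before the 4th dose, 3 doses have been given. Superposition: Cmin = C₀·(f + f² + … + f^3).
≈ 13.111 × (0.2781 + 0.0773 + 0.0215) ≈ 13.111 × 0.3769 ≈ 4.942 μg/mL.

4.9 μg/mL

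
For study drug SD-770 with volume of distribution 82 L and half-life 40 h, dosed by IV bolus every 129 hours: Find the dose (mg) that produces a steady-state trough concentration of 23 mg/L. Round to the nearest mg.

τ/t½ = 129/40 ≈ 3.225, so f = (1/2)^(129/40) ≈ 0.106949.
Cmin,ss = (D/Vd)·f/(1−f), so D = Cmin,ss·Vd·(1−f)/f.
D = 23 × 82 × (1−f)/f ≈ 23 × 82 × 8.35025 ≈ 15748.57 mg.

15749 mg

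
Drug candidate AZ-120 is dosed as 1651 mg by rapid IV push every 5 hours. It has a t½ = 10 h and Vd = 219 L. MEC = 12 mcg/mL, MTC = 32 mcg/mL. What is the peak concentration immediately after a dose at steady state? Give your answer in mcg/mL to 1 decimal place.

τ/t½ = 5/10 ≈ 0.5, so fraction remaining f = (1/2)^(5/10) ≈ 0.7071.
At steady state, accumulation factor R = 1/(1 − e^(−kτ)) ≈ 3.4141.
Each bolus raises the concentration by D/Vd = 1651/219 ≈ 7.539 mcg/mL.
Steady-state peak Cmax,ss = C₀·R ≈ 7.539 × 3.4141 ≈ 25.739 mcg/mL.
Peak 25.7 mcg/mL vs MTC 32 mcg/mL: below toxic threshold.

25.7 mcg/mL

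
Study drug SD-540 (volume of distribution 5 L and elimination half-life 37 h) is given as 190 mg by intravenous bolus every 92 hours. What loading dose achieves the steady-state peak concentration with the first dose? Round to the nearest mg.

f = (1/2)^(92/37) ≈ 0.178440; accumulation ratio R = 1/(1−f) ≈ 1.21720.
Loading dose to hit Cmax,ss on first dose: D_load = D_maint·R ≈ 190 × 1.21720 ≈ 231.27 mg.

231 mg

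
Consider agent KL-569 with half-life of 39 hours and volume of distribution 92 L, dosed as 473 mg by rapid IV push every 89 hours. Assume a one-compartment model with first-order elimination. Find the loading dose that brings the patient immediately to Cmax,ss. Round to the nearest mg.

595 mg

f = (1/2)^(89/39) ≈ 0.205605; accumulation ratio R = 1/(1−f) ≈ 1.25882.
Loading dose to hit Cmax,ss on first dose: D_load = D_maint·R ≈ 473 × 1.25882 ≈ 595.42 mg.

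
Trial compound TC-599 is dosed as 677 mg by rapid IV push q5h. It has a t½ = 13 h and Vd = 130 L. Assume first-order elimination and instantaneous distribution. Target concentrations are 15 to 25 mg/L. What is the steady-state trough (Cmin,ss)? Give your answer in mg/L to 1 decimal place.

τ/t½ = 5/13 ≈ 0.38462, so fraction remaining f = (1/2)^(5/13) ≈ 0.7660.
Accumulation ratio R = 1/(1 − f) ≈ 1/0.2340 ≈ 4.2735.
Each bolus raises the concentration by D/Vd = 677/130 ≈ 5.208 mg/L.
Cmax,ss = C₀/(1 − f) ≈ 5.208/0.2340 ≈ 22.256 mg/L.
One interval later, Cmin,ss = Cmax,ss·e^(−kτ) ≈ 22.256 × 0.7660 ≈ 17.048 mg/L.
Trough 17.0 mg/L vs MEC 15 mg/L: adequate.

17.0 mg/L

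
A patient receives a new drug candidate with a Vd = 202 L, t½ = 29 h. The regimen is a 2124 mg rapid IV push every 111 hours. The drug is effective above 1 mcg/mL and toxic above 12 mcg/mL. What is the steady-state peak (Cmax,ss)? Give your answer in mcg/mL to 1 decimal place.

11.3 mcg/mL

τ/t½ = 111/29 ≈ 3.8276, so fraction remaining f = (1/2)^(111/29) ≈ 0.0704.
Accumulation ratio R = 1/(1 − f) ≈ 1/0.9296 ≈ 1.0757.
Each bolus raises the concentration by D/Vd = 2124/202 ≈ 10.515 mcg/mL.
Steady-state peak Cmax,ss = C₀·R ≈ 10.515 × 1.0757 ≈ 11.311 mcg/mL.
Peak 11.3 mcg/mL vs MTC 12 mcg/mL: below toxic threshold.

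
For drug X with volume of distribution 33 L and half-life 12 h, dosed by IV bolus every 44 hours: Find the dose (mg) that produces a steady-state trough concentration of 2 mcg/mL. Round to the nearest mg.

772 mg

τ/t½ = 44/12 ≈ 3.6667, so f = (1/2)^(44/12) ≈ 0.078745.
Cmin,ss = (D/Vd)·f/(1−f), so D = Cmin,ss·Vd·(1−f)/f.
D = 2 × 33 × (1−f)/f ≈ 2 × 33 × 11.69922 ≈ 772.15 mg.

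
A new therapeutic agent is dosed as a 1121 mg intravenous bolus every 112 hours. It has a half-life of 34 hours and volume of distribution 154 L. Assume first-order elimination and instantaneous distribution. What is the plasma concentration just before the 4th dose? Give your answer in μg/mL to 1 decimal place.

f = (1/2)^(τ/t½) = (1/2)^(112/34) ≈ 0.1019.
C₀ = D/Vd = 1121/154 ≈ 7.279 μg/mL.
Before the 4th dose, 3 doses have been given. Superposition: Cmin = C₀·(f + f² + … + f^3).
≈ 7.279 × (0.1019 + 0.0104 + 0.0011) ≈ 7.279 × 0.1134 ≈ 0.825 μg/mL.

0.8 μg/mL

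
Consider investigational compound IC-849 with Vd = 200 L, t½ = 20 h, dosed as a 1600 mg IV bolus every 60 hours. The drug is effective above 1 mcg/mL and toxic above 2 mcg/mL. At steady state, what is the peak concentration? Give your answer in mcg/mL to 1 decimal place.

9.1 mcg/mL

τ = 60 h = 3 half-lives, so f = (1/2)^3 = 0.125.
At steady state, R = 1/(1 − 0.125) = 8/7.
Single-dose peak C₀ = D/Vd = 1600/200 = 8 mcg/mL.
Steady-state peak Cmax,ss = C₀·R = 8 × 8/7 ≈ 9.143 mcg/mL.
Peak 9.1 mcg/mL vs MTC 2 mcg/mL: exceeds toxic threshold.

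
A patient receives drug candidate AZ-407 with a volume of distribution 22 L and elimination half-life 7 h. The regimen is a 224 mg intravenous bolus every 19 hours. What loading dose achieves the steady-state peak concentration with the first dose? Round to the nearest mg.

f = (1/2)^(19/7) ≈ 0.152377; accumulation ratio R = 1/(1−f) ≈ 1.17977.
Loading dose to hit Cmax,ss on first dose: D_load = D_maint·R ≈ 224 × 1.17977 ≈ 264.27 mg.

264 mg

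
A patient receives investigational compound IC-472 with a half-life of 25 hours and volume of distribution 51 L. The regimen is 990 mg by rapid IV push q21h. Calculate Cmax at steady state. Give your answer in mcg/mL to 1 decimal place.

k = ln2/t½ = ln2/25 ≈ 0.027726 h⁻¹; fraction remaining f = e^(−kτ) = e^(−0.027726×21) ≈ 0.5586.
Accumulation ratio R = 1/(1 − f) ≈ 1/0.4414 ≈ 2.2655.
Single-dose peak C₀ = D/Vd = 990/51 ≈ 19.412 mcg/mL.
Steady-state peak Cmax,ss = C₀·R ≈ 19.412 × 2.2655 ≈ 43.978 mcg/mL.

44.0 mcg/mL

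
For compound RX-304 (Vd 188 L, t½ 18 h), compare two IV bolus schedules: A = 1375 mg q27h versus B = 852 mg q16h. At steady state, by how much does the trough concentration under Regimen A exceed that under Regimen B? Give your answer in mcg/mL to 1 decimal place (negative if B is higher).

-1.3 mcg/mL

Regimen A: f = (1/2)^(27/18) ≈ 0.3536; Cmin,ss = (1375/188)·f/(1−f) ≈ 4.001 mcg/mL.
Regimen B: f = (1/2)^(16/18) ≈ 0.5400; Cmin,ss = (852/188)·f/(1−f) ≈ 5.320 mcg/mL.
Difference ≈ 4.001 − 5.320 ≈ -1.319 mcg/mL.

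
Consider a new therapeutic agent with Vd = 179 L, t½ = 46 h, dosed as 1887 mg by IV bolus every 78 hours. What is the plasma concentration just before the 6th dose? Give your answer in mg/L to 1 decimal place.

4.7 mg/L

f = (1/2)^(τ/t½) = (1/2)^(78/46) ≈ 0.3087.
C₀ = D/Vd = 1887/179 ≈ 10.542 mg/L.
Before the 6th dose, 5 doses have been given. Superposition: Cmin = C₀·(f + f² + … + f^5).
≈ 10.542 × (0.3087 + 0.0953 + 0.0294 + 0.0091 + 0.0028) ≈ 10.542 × 0.4453 ≈ 4.694 mg/L.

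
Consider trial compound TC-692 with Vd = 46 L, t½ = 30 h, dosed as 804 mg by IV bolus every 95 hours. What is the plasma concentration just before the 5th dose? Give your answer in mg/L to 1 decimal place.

2.2 mg/L

f = (1/2)^(τ/t½) = (1/2)^(95/30) ≈ 0.1114.
C₀ = D/Vd = 804/46 ≈ 17.478 mg/L.
Before the 5th dose, 4 doses have been given. Superposition: Cmin = C₀·(f + f² + … + f^4).
≈ 17.478 × (0.1114 + 0.0124 + 0.0014 + 0.0002) ≈ 17.478 × 0.1254 ≈ 2.192 mg/L.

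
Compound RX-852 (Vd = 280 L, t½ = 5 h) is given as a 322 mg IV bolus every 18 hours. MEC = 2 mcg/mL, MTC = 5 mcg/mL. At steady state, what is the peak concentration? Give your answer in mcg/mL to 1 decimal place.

τ/t½ = 18/5 ≈ 3.6, so fraction remaining f = (1/2)^(18/5) ≈ 0.0825.
Accumulation ratio R = 1/(1 − f) ≈ 1/0.9175 ≈ 1.0899.
Single-dose peak C₀ = D/Vd = 322/280 ≈ 1.150 mcg/mL.
Steady-state peak Cmax,ss = C₀·R ≈ 1.150 × 1.0899 ≈ 1.253 mcg/mL.
Peak 1.3 mcg/mL vs MTC 5 mcg/mL: below toxic threshold.

1.3 mcg/mL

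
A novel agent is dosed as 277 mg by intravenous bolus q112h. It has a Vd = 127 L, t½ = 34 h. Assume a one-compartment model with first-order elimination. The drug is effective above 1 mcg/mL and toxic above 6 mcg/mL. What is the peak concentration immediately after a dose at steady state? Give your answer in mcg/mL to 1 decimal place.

2.4 mcg/mL

k = ln2/t½ = ln2/34 ≈ 0.020387 h⁻¹; fraction remaining f = e^(−kτ) = e^(−0.020387×112) ≈ 0.1019.
At steady state, accumulation factor R = 1/(1 − e^(−kτ)) ≈ 1.1135.
Each bolus raises the concentration by D/Vd = 277/127 ≈ 2.181 mcg/mL.
Steady-state peak Cmax,ss = C₀·R ≈ 2.181 × 1.1135 ≈ 2.429 mcg/mL.
Peak 2.4 mcg/mL vs MTC 6 mcg/mL: below toxic threshold.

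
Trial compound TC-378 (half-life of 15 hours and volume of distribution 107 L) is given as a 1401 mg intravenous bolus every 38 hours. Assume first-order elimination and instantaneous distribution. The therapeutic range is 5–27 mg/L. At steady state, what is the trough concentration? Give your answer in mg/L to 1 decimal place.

Over one 38-h interval, 38/15 ≈ 2.5333 half-lives elapse, leaving f ≈ 0.1727 of each dose.
At steady state, accumulation factor R = 1/(1 − e^(−kτ)) ≈ 1.2088.
Each bolus raises the concentration by D/Vd = 1401/107 ≈ 13.093 mg/L.
Cmax,ss = C₀/(1 − f) ≈ 13.093/0.8273 ≈ 15.826 mg/L.
Steady-state trough Cmin,ss = Cmax,ss·f ≈ 15.826 × 0.1727 ≈ 2.733 mg/L.
Trough 2.7 mg/L vs MEC 5 mg/L: subtherapeutic.

2.7 mg/L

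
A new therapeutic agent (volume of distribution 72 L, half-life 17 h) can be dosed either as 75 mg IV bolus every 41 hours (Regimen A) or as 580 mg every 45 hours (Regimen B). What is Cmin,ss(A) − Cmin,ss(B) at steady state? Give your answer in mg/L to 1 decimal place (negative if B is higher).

-1.3 mg/L

Regimen A: f = (1/2)^(41/17) ≈ 0.1879; Cmin,ss = (75/72)·f/(1−f) ≈ 0.241 mg/L.
Regimen B: f = (1/2)^(45/17) ≈ 0.1596; Cmin,ss = (580/72)·f/(1−f) ≈ 1.530 mg/L.
Difference ≈ 0.241 − 1.530 ≈ -1.289 mg/L.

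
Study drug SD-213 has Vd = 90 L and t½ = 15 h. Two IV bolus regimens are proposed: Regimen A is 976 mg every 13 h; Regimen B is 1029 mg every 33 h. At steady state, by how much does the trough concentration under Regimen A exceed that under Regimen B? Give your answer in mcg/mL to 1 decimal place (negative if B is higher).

Regimen A: f = (1/2)^(13/15) ≈ 0.5484; Cmin,ss = (976/90)·f/(1−f) ≈ 13.169 mcg/mL.
Regimen B: f = (1/2)^(33/15) ≈ 0.2176; Cmin,ss = (1029/90)·f/(1−f) ≈ 3.180 mcg/mL.
Difference ≈ 13.169 − 3.180 ≈ 9.989 mcg/mL.

10.0 mcg/mL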